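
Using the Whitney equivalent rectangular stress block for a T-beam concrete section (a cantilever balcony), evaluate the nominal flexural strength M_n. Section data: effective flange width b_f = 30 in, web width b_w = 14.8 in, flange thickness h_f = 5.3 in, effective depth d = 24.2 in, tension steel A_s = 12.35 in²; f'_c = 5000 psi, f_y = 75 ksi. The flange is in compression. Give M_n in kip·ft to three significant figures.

M_n ≈ 1570 kip·ft

Tension: T = A_s f_y = 12.35 × 75 = 926.25 kips.
Try a within the flange: a = T/(0.85 f'_c b_f) = 926.25/(0.85 × 5 × 30) = 7.265 in.
a = 7.265 > h_f = 5.3 in: the block extends into the web. Split into flange-overhang and web parts.
C_f = 0.85 f'_c (b_f − b_w) h_f = 0.85 × 5 × (30 − 14.8) × 5.3 = 342.4 kips.
Remaining web compression depth: a_w = (T − C_f)/(0.85 f'_c b_w) = (926.25 − 342.4)/(0.85 × 5 × 14.8) = 9.282 in.
M_n = C_f(d − h_f/2) + (T − C_f)(d − a_w/2) = 342.4 × (24.2 − 2.65) + 583.85 × (24.2 − 4.641) = 7378.7 + 11419.5 = 18798.2 kip·in.
M_n = 18798.2/12 = 1566.52 kip·ft.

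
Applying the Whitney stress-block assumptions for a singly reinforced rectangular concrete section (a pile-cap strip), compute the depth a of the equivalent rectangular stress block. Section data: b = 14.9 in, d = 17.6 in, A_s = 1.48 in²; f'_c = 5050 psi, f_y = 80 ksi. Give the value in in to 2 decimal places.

T = A_s f_y = 1.48 × 80 = 118.4 kips.
a = T/(0.85 f'_c b) = 118.4/(0.85 × 5.05 × 14.9) = 1.85 in.

a ≈ 1.85 in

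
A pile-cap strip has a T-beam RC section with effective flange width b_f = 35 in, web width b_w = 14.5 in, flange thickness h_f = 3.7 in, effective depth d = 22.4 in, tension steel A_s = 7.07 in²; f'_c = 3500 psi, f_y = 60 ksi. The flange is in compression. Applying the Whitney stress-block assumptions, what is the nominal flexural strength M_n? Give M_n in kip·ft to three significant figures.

M_n ≈ 719 kip·ft

Tension: T = A_s f_y = 7.07 × 60 = 424.2 kips.
Try a within the flange: a = T/(0.85 f'_c b_f) = 424.2/(0.85 × 3.5 × 35) = 4.074 in.
a = 4.074 > h_f = 3.7 in: the block extends into the web. Split into flange-overhang and web parts.
C_f = 0.85 f'_c (b_f − b_w) h_f = 0.85 × 3.5 × (35 − 14.5) × 3.7 = 225.7 kips.
Remaining web compression depth: a_w = (T − C_f)/(0.85 f'_c b_w) = (424.2 − 225.7)/(0.85 × 3.5 × 14.5) = 4.602 in.
M_n = C_f(d − h_f/2) + (T − C_f)(d − a_w/2) = 225.7 × (22.4 − 1.85) + 198.5 × (22.4 − 2.301) = 4638.1 + 3989.7 = 8627.8 kip·in.
M_n = 8627.8/12 = 718.98 kip·ft.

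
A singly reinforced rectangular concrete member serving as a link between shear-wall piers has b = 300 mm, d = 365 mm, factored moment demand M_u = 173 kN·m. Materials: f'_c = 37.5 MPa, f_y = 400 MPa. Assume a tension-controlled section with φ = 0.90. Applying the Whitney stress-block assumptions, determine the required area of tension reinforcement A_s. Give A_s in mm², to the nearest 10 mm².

M_n = M_u/φ = 173/0.90 = 192.222 kN·m.
With M_n = 0.85 f'_c a b (d − a/2), solve the quadratic for a:
a = d − √(d² − 2M_n/(0.85 f'_c b)) = 365 − √(365² − 2 × 192.222×10⁶/(0.85 × 37.5 × 300)) = 60.01 mm.
A_s = 0.85 f'_c a b / f_y = 0.85 × 37.5 × 60.01 × 300 / 400 = 1434.6 mm².

A_s ≈ 1430 mm²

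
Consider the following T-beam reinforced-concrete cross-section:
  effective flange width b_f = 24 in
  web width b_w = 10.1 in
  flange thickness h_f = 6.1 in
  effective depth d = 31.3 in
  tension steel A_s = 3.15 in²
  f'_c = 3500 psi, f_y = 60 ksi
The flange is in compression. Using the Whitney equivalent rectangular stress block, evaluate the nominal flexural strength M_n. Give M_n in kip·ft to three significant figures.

Tension: T = A_s f_y = 3.15 × 60 = 189 kips.
Try a within the flange: a = T/(0.85 f'_c b_f) = 189/(0.85 × 3.5 × 24) = 2.647 in.
Since a = 2.647 ≤ h_f = 6.1 in, the stress block lies entirely in the flange; analyse as a rectangular beam of width b_f.
M_n = T(d − a/2) = 189 × (31.3 − 1.3235) = 5665.6 kip·in.
M_n = 5665.6/12 = 472.13 kip·ft.

M_n ≈ 472 kip·ft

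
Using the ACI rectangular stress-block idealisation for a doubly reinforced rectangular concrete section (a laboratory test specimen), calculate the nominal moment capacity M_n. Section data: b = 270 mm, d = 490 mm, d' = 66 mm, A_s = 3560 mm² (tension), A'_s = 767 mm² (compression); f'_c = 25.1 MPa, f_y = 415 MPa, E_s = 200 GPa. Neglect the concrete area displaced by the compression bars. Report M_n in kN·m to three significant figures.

M_n ≈ 586 kN·m

Assume both tension and compression steel yield.
Net tension couple steel: A_s − A'_s = 2793 mm².
a = (A_s − A'_s) f_y / (0.85 f'_c b) = 1159095/(0.85 × 25.1 × 270) = 201.22 mm.
c = a/β₁ = 201.22/0.85 = 236.73 mm; ε'_s = 0.003(c − d')/c = 0.0022 ≥ f_y/E_s = 0.0021, so compression steel does yield.
M_n = (A_s − A'_s) f_y (d − a/2) + A'_s f_y (d − d') = [1159095 × (490 − 100.61) + 318305 × (490 − 66)] × 10⁻⁶ = 451.34 + 134.96 = 586.30 kN·m.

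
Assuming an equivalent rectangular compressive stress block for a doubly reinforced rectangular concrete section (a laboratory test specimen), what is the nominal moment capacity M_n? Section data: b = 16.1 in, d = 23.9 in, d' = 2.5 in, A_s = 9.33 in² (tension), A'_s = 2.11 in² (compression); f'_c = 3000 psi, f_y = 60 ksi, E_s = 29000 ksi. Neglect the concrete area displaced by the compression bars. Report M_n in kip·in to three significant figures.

M_n ≈ 10800 kip·in

Assume both steels yield.
a = (A_s − A'_s) f_y/(0.85 f'_c b) = (9.33 − 2.11) × 60/(0.85 × 3 × 16.1) = 10.552 in.
c = a/β₁ = 10.552/0.85 = 12.414 in; ε'_s = 0.003(c − d')/c = 0.0024 ≥ ε_y = 0.0021, so the compression steel yields.
M_n = (A_s − A'_s) f_y (d − a/2) + A'_s f_y (d − d') = 433.2 × (23.9 − 5.276) + 126.6 × (23.9 − 2.5) = 8067.9 + 2709.2 = 10777.1 kip·in.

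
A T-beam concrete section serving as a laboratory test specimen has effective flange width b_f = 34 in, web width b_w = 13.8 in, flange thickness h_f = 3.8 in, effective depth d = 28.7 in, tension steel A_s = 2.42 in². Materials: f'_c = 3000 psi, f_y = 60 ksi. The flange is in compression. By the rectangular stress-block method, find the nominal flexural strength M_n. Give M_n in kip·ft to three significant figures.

Tension: T = A_s f_y = 2.42 × 60 = 145.2 kips.
Try a within the flange: a = T/(0.85 f'_c b_f) = 145.2/(0.85 × 3 × 34) = 1.675 in.
Since a = 1.675 ≤ h_f = 3.8 in, the stress block lies entirely in the flange; analyse as a rectangular beam of width b_f.
M_n = T(d − a/2) = 145.2 × (28.7 − 0.8375) = 4045.6 kip·in.
M_n = 4045.6/12 = 337.13 kip·ft.

M_n ≈ 337 kip·ft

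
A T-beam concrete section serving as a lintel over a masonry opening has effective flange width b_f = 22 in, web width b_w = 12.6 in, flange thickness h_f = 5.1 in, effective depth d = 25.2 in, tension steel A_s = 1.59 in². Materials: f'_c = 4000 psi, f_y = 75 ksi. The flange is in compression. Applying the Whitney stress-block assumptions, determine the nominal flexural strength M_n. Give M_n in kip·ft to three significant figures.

M_n ≈ 243 kip·ft

Tension: T = A_s f_y = 1.59 × 75 = 119.25 kips.
Try a within the flange: a = T/(0.85 f'_c b_f) = 119.25/(0.85 × 4 × 22) = 1.594 in.
Since a = 1.594 ≤ h_f = 5.1 in, the stress block lies entirely in the flange; analyse as a rectangular beam of width b_f.
M_n = T(d − a/2) = 119.25 × (25.2 − 0.797) = 2910.1 kip·in.
M_n = 2910.1/12 = 242.51 kip·ft.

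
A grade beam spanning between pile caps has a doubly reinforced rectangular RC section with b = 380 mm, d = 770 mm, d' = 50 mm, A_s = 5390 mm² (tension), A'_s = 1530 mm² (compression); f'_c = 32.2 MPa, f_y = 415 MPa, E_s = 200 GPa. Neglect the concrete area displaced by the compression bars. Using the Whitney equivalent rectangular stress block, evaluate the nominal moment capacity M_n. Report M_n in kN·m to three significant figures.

M_n ≈ 1570 kN·m

Assume both tension and compression steel yield.
Net tension couple steel: A_s − A'_s = 3860 mm².
a = (A_s − A'_s) f_y / (0.85 f'_c b) = 1601900/(0.85 × 32.2 × 380) = 154.02 mm.
c = a/β₁ = 154.02/0.82 = 187.83 mm; ε'_s = 0.003(c − d')/c = 0.0022 ≥ f_y/E_s = 0.0021, so compression steel does yield.
M_n = (A_s − A'_s) f_y (d − a/2) + A'_s f_y (d − d') = [1601900 × (770 − 77.01) + 634950 × (770 − 50)] × 10⁻⁶ = 1110.10 + 457.16 = 1567.26 kN·m.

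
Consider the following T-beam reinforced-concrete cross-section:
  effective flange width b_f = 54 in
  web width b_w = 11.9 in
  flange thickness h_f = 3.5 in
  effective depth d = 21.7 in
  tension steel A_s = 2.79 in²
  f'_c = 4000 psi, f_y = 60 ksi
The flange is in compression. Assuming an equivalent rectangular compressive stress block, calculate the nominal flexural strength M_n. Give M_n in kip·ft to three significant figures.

Tension: T = A_s f_y = 2.79 × 60 = 167.4 kips.
Try a within the flange: a = T/(0.85 f'_c b_f) = 167.4/(0.85 × 4 × 54) = 0.912 in.
Since a = 0.912 ≤ h_f = 3.5 in, the stress block lies entirely in the flange; analyse as a rectangular beam of width b_f.
M_n = T(d − a/2) = 167.4 × (21.7 − 0.456) = 3556.2 kip·in.
M_n = 3556.2/12 = 296.35 kip·ft.

M_n ≈ 296 kip·ft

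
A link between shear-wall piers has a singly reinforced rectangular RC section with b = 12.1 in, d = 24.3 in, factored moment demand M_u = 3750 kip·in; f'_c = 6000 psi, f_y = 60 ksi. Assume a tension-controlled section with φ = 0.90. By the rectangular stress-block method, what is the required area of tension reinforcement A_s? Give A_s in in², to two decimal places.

A_s ≈ 3.04 in²

M_n = M_u/φ = 3750/0.90 = 4166.67 kip·in.
From M_n = 0.85 f'_c a b (d − a/2):
a = d − √(d² − 2M_n/(0.85 f'_c b)) = 24.3 − √(24.3² − 2 × 4166.67/(0.85 × 6 × 12.1)) = 2.959 in.
A_s = 0.85 f'_c a b / f_y = 0.85 × 6 × 2.959 × 12.1 / 60 = 3.043 in².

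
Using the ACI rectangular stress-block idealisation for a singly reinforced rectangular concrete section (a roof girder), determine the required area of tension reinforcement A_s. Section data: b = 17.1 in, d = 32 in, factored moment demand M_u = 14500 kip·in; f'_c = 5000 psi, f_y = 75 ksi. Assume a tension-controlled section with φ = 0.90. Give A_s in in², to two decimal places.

M_n = M_u/φ = 14500/0.90 = 16111.1 kip·in.
From M_n = 0.85 f'_c a b (d − a/2):
a = d − √(d² − 2M_n/(0.85 f'_c b)) = 32 − √(32² − 2 × 16111.1/(0.85 × 5 × 17.1)) = 7.904 in.
A_s = 0.85 f'_c a b / f_y = 0.85 × 5 × 7.904 × 17.1 / 75 = 7.659 in².

A_s ≈ 7.66 in²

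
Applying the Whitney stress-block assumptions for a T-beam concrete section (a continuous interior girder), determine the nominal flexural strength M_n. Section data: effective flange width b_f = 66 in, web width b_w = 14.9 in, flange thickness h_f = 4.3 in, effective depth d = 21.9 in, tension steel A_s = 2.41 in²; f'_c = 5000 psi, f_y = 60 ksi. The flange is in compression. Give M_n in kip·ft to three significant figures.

Tension: T = A_s f_y = 2.41 × 60 = 144.6 kips.
Try a within the flange: a = T/(0.85 f'_c b_f) = 144.6/(0.85 × 5 × 66) = 0.516 in.
Since a = 0.516 ≤ h_f = 4.3 in, the stress block lies entirely in the flange; analyse as a rectangular beam of width b_f.
M_n = T(d − a/2) = 144.6 × (21.9 − 0.258) = 3129.4 kip·in.
M_n = 3129.4/12 = 260.78 kip·ft.

M_n ≈ 261 kip·ft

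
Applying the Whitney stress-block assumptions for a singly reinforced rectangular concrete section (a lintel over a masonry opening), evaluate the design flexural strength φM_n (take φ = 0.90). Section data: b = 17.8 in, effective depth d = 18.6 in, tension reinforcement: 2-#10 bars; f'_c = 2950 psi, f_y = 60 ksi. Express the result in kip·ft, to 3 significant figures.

φM_n ≈ 193 kip·ft

A_s = 2 × 1.27 = 2.54 in².
T = A_s f_y = 2.54 × 60 = 152.4 kips.
a = T/(0.85 f'_c b) = 152.4/(0.85 × 2.95 × 17.8) = 3.414 in.
M_n = T(d − a/2) = 152.4 × (18.6 − 1.707) = 2574.5 kip·in = 2574.5/12 = 214.54 kip·ft.
φM_n = 0.90 × 214.54 = 193.09 kip·ft.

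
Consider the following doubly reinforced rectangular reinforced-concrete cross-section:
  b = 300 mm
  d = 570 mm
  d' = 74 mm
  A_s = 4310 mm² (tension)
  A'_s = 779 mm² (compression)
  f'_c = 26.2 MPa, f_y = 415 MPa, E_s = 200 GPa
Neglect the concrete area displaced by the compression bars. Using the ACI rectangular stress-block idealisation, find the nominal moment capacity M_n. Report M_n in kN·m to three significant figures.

M_n ≈ 835 kN·m

Assume both tension and compression steel yield.
Net tension couple steel: A_s − A'_s = 3531 mm².
a = (A_s − A'_s) f_y / (0.85 f'_c b) = 1465365/(0.85 × 26.2 × 300) = 219.33 mm.
c = a/β₁ = 219.33/0.85 = 258.04 mm; ε'_s = 0.003(c − d')/c = 0.0021 ≥ f_y/E_s = 0.0021, so compression steel does yield.
M_n = (A_s − A'_s) f_y (d − a/2) + A'_s f_y (d − d') = [1465365 × (570 − 109.665) + 323285 × (570 − 74)] × 10⁻⁶ = 674.56 + 160.35 = 834.91 kN·m.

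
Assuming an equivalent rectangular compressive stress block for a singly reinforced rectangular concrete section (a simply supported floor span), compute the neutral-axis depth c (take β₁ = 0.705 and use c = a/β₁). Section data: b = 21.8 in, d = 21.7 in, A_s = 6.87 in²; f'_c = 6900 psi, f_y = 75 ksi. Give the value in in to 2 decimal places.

c ≈ 5.72 in

T = A_s f_y = 6.87 × 75 = 515.25 kips.
a = T/(0.85 f'_c b) = 515.25/(0.85 × 6.9 × 21.8) = 4.0299 in.
With β₁ = 0.705, c = a/β₁ = 4.0299/0.705 = 5.72 in.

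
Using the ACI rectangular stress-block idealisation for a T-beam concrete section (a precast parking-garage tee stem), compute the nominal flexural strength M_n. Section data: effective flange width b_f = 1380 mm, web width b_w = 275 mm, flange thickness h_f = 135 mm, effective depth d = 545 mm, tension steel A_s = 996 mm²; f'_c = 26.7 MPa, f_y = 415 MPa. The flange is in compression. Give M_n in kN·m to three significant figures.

M_n ≈ 223 kN·m

Tension: T = A_s f_y = 996 × 415 = 413340 N.
Try a within the flange: a = T/(0.85 f'_c b_f) = 413340/(0.85 × 26.7 × 1380) = 13.20 mm.
Since a = 13.20 ≤ h_f = 135 mm, the stress block lies entirely in the flange; analyse as a rectangular beam of width b_f.
M_n = T(d − a/2) = 413340 × (545 − 6.6) = 222.54 × 10⁶ N·mm.
M_n = 222.54 kN·m.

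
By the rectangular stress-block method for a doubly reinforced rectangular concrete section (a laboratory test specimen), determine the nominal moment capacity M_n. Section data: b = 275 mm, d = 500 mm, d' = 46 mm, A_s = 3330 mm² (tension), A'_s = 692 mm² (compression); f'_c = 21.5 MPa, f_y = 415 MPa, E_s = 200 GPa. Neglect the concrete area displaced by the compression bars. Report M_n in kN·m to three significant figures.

Assume both tension and compression steel yield.
Net tension couple steel: A_s − A'_s = 2638 mm².
a = (A_s − A'_s) f_y / (0.85 f'_c b) = 1094770/(0.85 × 21.5 × 275) = 217.84 mm.
c = a/β₁ = 217.84/0.85 = 256.28 mm; ε'_s = 0.003(c − d')/c = 0.0025 ≥ f_y/E_s = 0.0021, so compression steel does yield.
M_n = (A_s − A'_s) f_y (d − a/2) + A'_s f_y (d − d') = [1094770 × (500 − 108.92) + 287180 × (500 − 46)] × 10⁻⁶ = 428.14 + 130.38 = 558.52 kN·m.

M_n ≈ 559 kN·m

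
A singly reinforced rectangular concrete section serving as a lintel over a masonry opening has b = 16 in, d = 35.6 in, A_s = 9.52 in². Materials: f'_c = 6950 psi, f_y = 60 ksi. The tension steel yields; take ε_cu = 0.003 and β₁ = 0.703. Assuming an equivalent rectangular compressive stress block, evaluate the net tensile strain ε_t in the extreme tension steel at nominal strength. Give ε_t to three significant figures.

ε_t ≈ 0.00942

a = A_s f_y/(0.85 f'_c b) = 6.043 in.
β₁ = 0.703, so c = a/β₁ = 6.043/0.703 = 8.596 in.
From the linear strain diagram with ε_cu = 0.003: ε_t = 0.003 (d − c)/c = 0.003 × (35.6 − 8.596)/8.596 = 0.00942.
Since ε_t ≥ 0.005, the section is tension-controlled.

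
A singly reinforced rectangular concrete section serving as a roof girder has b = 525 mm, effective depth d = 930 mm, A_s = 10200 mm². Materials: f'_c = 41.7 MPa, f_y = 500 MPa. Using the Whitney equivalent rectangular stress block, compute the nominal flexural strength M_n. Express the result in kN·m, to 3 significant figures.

M_n ≈ 4040 kN·m

T = A_s f_y = 10200 × 500 = 5100000 N = 5100 kN.
From C = T: a = T/(0.85 f'_c b) = 5100000/(0.85 × 41.7 × 525) = 274.07 mm.
M_n = T(d − a/2) = 5100 kN × (930 − 137.035) mm = 4044.12 kN·m.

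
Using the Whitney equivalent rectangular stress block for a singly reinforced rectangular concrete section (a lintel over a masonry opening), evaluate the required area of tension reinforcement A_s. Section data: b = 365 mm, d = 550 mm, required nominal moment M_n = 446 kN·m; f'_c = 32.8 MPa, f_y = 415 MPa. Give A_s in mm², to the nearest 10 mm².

A_s ≈ 2120 mm²

With M_n = 0.85 f'_c a b (d − a/2), solve the quadratic for a:
a = d − √(d² − 2M_n/(0.85 f'_c b)) = 550 − √(550² − 2 × 446×10⁶/(0.85 × 32.8 × 365)) = 86.49 mm.
A_s = 0.85 f'_c a b / f_y = 0.85 × 32.8 × 86.49 × 365 / 415 = 2120.8 mm².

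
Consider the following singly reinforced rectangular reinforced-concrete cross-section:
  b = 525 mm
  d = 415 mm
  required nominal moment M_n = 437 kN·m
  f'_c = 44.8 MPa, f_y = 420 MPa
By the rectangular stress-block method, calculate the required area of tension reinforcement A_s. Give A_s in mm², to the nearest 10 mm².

A_s ≈ 2690 mm²

With M_n = 0.85 f'_c a b (d − a/2), solve the quadratic for a:
a = d − √(d² − 2M_n/(0.85 f'_c b)) = 415 − √(415² − 2 × 437×10⁶/(0.85 × 44.8 × 525)) = 56.52 mm.
A_s = 0.85 f'_c a b / f_y = 0.85 × 44.8 × 56.52 × 525 / 420 = 2690.4 mm².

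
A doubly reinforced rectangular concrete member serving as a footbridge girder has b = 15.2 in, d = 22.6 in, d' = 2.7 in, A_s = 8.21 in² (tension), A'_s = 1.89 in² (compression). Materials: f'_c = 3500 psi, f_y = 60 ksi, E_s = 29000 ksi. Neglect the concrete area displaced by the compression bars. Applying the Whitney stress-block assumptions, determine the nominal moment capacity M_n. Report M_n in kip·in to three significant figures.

Assume both steels yield.
a = (A_s − A'_s) f_y/(0.85 f'_c b) = (8.21 − 1.89) × 60/(0.85 × 3.5 × 15.2) = 8.386 in.
c = a/β₁ = 8.386/0.85 = 9.866 in; ε'_s = 0.003(c − d')/c = 0.0022 ≥ ε_y = 0.0021, so the compression steel yields.
M_n = (A_s − A'_s) f_y (d − a/2) + A'_s f_y (d − d') = 379.2 × (22.6 − 4.193) + 113.4 × (22.6 − 2.7) = 6979.9 + 2256.7 = 9236.6 kip·in.

M_n ≈ 9240 kip·in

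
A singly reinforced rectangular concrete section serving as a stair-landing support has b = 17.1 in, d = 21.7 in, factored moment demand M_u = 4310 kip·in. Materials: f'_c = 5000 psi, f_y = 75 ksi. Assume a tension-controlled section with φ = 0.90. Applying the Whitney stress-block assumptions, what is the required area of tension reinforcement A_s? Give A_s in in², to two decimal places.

A_s ≈ 3.18 in²

M_n = M_u/φ = 4310/0.90 = 4788.89 kip·in.
From M_n = 0.85 f'_c a b (d − a/2):
a = d − √(d² − 2M_n/(0.85 f'_c b)) = 21.7 − √(21.7² − 2 × 4788.89/(0.85 × 5 × 17.1)) = 3.285 in.
A_s = 0.85 f'_c a b / f_y = 0.85 × 5 × 3.285 × 17.1 / 75 = 3.183 in².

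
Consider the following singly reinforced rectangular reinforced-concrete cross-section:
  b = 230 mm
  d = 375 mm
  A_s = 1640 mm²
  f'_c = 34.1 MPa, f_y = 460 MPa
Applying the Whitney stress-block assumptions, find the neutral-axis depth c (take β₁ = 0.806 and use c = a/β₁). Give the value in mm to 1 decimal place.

c ≈ 140.4 mm

T = A_s f_y = 1640 × 460 = 754400 N = 754.4 kN.
Setting C = 0.85 f'_c a b equal to T: a = 754400/(0.85 × 34.1 × 230) = 113.162 mm.
With β₁ = 0.806, c = a/β₁ = 113.162/0.806 = 140.4 mm.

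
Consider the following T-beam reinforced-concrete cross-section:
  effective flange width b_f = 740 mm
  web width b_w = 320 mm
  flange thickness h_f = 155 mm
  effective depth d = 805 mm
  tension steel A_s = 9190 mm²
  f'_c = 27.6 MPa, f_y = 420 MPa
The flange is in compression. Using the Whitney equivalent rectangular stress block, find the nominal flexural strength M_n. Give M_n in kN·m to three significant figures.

M_n ≈ 2630 kN·m

Tension: T = A_s f_y = 9190 × 420 = 3859800 N.
Try a within the flange: a = T/(0.85 f'_c b_f) = 3859800/(0.85 × 27.6 × 740) = 222.33 mm.
a = 222.33 > h_f = 155 mm: the block extends into the web. Split into flange-overhang and web parts.
C_f = 0.85 f'_c (b_f − b_w) h_f = 0.85 × 27.6 × (740 − 320) × 155 = 1527246 N.
Remaining web compression depth: a_w = (T − C_f)/(0.85 f'_c b_w) = (3859800 − 1527246)/(0.85 × 27.6 × 320) = 310.71 mm.
M_n = C_f(d − h_f/2) + (T − C_f)(d − a_w/2) = 1527246 × (805 − 77.5) + 2332554 × (805 − 155.355) = 1111.07 + 1515.33 = 2626.40 × 10⁶ N·mm.
M_n = 2626.40 kN·m.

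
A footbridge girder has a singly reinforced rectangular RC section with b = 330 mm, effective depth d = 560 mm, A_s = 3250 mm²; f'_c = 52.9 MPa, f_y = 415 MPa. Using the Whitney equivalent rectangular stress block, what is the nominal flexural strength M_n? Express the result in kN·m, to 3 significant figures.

T = A_s f_y = 3250 × 415 = 1348750 N = 1348.75 kN.
From C = T: a = T/(0.85 f'_c b) = 1348750/(0.85 × 52.9 × 330) = 90.90 mm.
M_n = T(d − a/2) = 1348.75 kN × (560 − 45.45) mm = 694.00 kN·m.

M_n ≈ 694 kN·m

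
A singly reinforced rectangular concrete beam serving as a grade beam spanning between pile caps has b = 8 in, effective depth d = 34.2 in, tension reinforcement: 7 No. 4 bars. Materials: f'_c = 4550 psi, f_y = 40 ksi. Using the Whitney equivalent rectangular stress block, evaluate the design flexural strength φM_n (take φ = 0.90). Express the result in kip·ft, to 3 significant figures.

φM_n ≈ 140 kip·ft

A_s = 7 × 0.2 = 1.4 in².
T = A_s f_y = 1.4 × 40 = 56 kips.
a = T/(0.85 f'_c b) = 56/(0.85 × 4.55 × 8) = 1.810 in.
M_n = T(d − a/2) = 56 × (34.2 − 0.905) = 1864.5 kip·in = 1864.5/12 = 155.38 kip·ft.
φM_n = 0.90 × 155.38 = 139.84 kip·ft.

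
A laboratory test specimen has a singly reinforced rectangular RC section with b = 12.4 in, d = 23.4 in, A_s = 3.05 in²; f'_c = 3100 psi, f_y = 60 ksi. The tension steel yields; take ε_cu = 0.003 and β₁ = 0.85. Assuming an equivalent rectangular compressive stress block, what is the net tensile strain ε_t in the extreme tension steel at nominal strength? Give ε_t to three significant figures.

a = A_s f_y/(0.85 f'_c b) = 5.601 in.
β₁ = 0.85, so c = a/β₁ = 5.601/0.85 = 6.589 in.
From the linear strain diagram with ε_cu = 0.003: ε_t = 0.003 (d − c)/c = 0.003 × (23.4 − 6.589)/6.589 = 0.00765.
Since ε_t ≥ 0.005, the section is tension-controlled.

ε_t ≈ 0.00765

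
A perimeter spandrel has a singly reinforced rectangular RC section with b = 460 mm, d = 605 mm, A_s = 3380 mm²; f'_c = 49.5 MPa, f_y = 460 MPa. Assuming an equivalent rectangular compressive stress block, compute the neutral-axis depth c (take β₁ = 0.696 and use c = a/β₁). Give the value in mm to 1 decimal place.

T = A_s f_y = 3380 × 460 = 1554800 N = 1554.8 kN.
Setting C = 0.85 f'_c a b equal to T: a = 1554800/(0.85 × 49.5 × 460) = 80.333 mm.
With β₁ = 0.696, c = a/β₁ = 80.333/0.696 = 115.4 mm.

c ≈ 115.4 mm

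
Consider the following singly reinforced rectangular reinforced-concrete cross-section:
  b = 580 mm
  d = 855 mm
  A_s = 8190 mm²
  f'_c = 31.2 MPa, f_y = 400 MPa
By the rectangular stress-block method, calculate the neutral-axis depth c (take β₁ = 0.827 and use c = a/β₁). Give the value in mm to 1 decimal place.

T = A_s f_y = 8190 × 400 = 3276000 N = 3276 kN.
Setting C = 0.85 f'_c a b equal to T: a = 3276000/(0.85 × 31.2 × 580) = 212.982 mm.
With β₁ = 0.827, c = a/β₁ = 212.982/0.827 = 257.5 mm.

c ≈ 257.5 mm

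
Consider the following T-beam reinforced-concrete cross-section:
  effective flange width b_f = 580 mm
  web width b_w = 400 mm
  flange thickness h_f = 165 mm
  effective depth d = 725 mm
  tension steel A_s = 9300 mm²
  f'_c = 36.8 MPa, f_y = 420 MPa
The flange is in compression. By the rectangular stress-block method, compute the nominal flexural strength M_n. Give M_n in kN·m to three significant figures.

M_n ≈ 2400 kN·m

Tension: T = A_s f_y = 9300 × 420 = 3906000 N.
Try a within the flange: a = T/(0.85 f'_c b_f) = 3906000/(0.85 × 36.8 × 580) = 215.30 mm.
a = 215.30 > h_f = 165 mm: the block extends into the web. Split into flange-overhang and web parts.
C_f = 0.85 f'_c (b_f − b_w) h_f = 0.85 × 36.8 × (580 − 400) × 165 = 929016 N.
Remaining web compression depth: a_w = (T − C_f)/(0.85 f'_c b_w) = (3906000 − 929016)/(0.85 × 36.8 × 400) = 237.93 mm.
M_n = C_f(d − h_f/2) + (T − C_f)(d − a_w/2) = 929016 × (725 − 82.5) + 2976984 × (725 − 118.965) = 596.89 + 1804.16 = 2401.05 × 10⁶ N·mm.
M_n = 2401.05 kN·m.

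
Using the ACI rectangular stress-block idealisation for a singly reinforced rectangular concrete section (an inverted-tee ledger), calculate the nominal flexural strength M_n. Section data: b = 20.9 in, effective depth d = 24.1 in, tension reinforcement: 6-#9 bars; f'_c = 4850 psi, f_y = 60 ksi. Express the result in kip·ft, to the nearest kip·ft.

M_n ≈ 660 kip·ft

A_s = 6 × 1 = 6 in².
T = A_s f_y = 6 × 60 = 360 kips.
a = T/(0.85 f'_c b) = 360/(0.85 × 4.85 × 20.9) = 4.178 in.
M_n = T(d − a/2) = 360 × (24.1 − 2.089) = 7924.0 kip·in = 7924.0/12 = 660.33 kip·ft.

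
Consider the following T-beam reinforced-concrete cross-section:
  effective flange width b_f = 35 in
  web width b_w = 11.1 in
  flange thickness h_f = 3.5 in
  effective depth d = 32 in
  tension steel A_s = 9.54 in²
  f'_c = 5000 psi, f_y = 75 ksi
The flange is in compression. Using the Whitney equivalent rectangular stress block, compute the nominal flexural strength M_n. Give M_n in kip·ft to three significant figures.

Tension: T = A_s f_y = 9.54 × 75 = 715.5 kips.
Try a within the flange: a = T/(0.85 f'_c b_f) = 715.5/(0.85 × 5 × 35) = 4.810 in.
a = 4.810 > h_f = 3.5 in: the block extends into the web. Split into flange-overhang and web parts.
C_f = 0.85 f'_c (b_f − b_w) h_f = 0.85 × 5 × (35 − 11.1) × 3.5 = 355.5 kips.
Remaining web compression depth: a_w = (T − C_f)/(0.85 f'_c b_w) = (715.5 − 355.5)/(0.85 × 5 × 11.1) = 7.631 in.
M_n = C_f(d − h_f/2) + (T − C_f)(d − a_w/2) = 355.5 × (32 − 1.75) + 360 × (32 − 3.8155) = 10753.9 + 10146.4 = 20900.3 kip·in.
M_n = 20900.3/12 = 1741.69 kip·ft.

M_n ≈ 1740 kip·ft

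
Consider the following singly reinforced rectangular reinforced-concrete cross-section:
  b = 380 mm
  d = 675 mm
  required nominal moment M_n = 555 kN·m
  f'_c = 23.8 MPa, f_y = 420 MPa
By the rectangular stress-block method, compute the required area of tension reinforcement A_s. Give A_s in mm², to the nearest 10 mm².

With M_n = 0.85 f'_c a b (d − a/2), solve the quadratic for a:
a = d − √(d² − 2M_n/(0.85 f'_c b)) = 675 − √(675² − 2 × 555×10⁶/(0.85 × 23.8 × 380)) = 117.12 mm.
A_s = 0.85 f'_c a b / f_y = 0.85 × 23.8 × 117.12 × 380 / 420 = 2143.7 mm².

A_s ≈ 2140 mm²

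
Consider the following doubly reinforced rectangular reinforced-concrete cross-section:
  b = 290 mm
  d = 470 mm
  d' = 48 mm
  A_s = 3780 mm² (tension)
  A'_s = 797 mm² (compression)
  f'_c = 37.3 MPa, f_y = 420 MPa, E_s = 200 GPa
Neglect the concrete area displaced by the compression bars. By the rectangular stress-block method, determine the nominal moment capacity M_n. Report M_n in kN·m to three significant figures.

Assume both tension and compression steel yield.
Net tension couple steel: A_s − A'_s = 2983 mm².
a = (A_s − A'_s) f_y / (0.85 f'_c b) = 1252860/(0.85 × 37.3 × 290) = 136.26 mm.
c = a/β₁ = 136.26/0.784 = 173.80 mm; ε'_s = 0.003(c − d')/c = 0.0022 ≥ f_y/E_s = 0.0021, so compression steel does yield.
M_n = (A_s − A'_s) f_y (d − a/2) + A'_s f_y (d − d') = [1252860 × (470 − 68.13) + 334740 × (470 − 48)] × 10⁻⁶ = 503.49 + 141.26 = 644.75 kN·m.

M_n ≈ 645 kN·m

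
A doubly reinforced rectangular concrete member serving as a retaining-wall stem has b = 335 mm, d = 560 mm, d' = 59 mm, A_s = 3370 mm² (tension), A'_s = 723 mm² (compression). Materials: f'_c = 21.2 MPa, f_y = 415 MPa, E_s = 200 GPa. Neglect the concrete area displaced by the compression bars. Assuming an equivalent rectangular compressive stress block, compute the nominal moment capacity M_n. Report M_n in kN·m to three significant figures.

Assume both tension and compression steel yield.
Net tension couple steel: A_s − A'_s = 2647 mm².
a = (A_s − A'_s) f_y / (0.85 f'_c b) = 1098505/(0.85 × 21.2 × 335) = 181.97 mm.
c = a/β₁ = 181.97/0.85 = 214.08 mm; ε'_s = 0.003(c − d')/c = 0.0022 ≥ f_y/E_s = 0.0021, so compression steel does yield.
M_n = (A_s − A'_s) f_y (d − a/2) + A'_s f_y (d − d') = [1098505 × (560 − 90.985) + 300045 × (560 − 59)] × 10⁻⁶ = 515.22 + 150.32 = 665.54 kN·m.

M_n ≈ 666 kN·m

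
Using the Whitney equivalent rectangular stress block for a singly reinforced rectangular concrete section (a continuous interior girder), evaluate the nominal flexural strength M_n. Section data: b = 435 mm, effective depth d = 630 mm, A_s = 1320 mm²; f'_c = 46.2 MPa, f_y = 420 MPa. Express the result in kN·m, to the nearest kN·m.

T = A_s f_y = 1320 × 420 = 554400 N = 554.4 kN.
From C = T: a = T/(0.85 f'_c b) = 554400/(0.85 × 46.2 × 435) = 32.45 mm.
M_n = T(d − a/2) = 554.4 kN × (630 − 16.225) mm = 340.28 kN·m.

M_n ≈ 340 kN·m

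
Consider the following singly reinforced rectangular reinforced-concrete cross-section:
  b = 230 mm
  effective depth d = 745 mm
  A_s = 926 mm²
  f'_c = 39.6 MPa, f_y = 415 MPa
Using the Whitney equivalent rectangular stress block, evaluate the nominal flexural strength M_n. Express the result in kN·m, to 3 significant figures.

M_n ≈ 277 kN·m

T = A_s f_y = 926 × 415 = 384290 N = 384.29 kN.
From C = T: a = T/(0.85 f'_c b) = 384290/(0.85 × 39.6 × 230) = 49.64 mm.
M_n = T(d − a/2) = 384.29 kN × (745 − 24.82) mm = 276.76 kN·m.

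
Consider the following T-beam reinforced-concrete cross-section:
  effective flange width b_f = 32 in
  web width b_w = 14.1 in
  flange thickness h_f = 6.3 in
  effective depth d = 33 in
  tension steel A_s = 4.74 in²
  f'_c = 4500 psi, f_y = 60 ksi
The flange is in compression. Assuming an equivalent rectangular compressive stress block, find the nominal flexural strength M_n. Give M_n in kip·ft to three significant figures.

Tension: T = A_s f_y = 4.74 × 60 = 284.4 kips.
Try a within the flange: a = T/(0.85 f'_c b_f) = 284.4/(0.85 × 4.5 × 32) = 2.324 in.
Since a = 2.324 ≤ h_f = 6.3 in, the stress block lies entirely in the flange; analyse as a rectangular beam of width b_f.
M_n = T(d − a/2) = 284.4 × (33 − 1.162) = 9054.7 kip·in.
M_n = 9054.7/12 = 754.56 kip·ft.

M_n ≈ 755 kip·ft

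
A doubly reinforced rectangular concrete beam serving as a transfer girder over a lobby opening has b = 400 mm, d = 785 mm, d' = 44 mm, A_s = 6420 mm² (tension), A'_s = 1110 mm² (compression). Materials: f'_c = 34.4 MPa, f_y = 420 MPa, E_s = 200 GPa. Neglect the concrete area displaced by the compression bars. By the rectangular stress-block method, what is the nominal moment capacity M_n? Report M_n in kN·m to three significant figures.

M_n ≈ 1880 kN·m

Assume both tension and compression steel yield.
Net tension couple steel: A_s − A'_s = 5310 mm².
a = (A_s − A'_s) f_y / (0.85 f'_c b) = 2230200/(0.85 × 34.4 × 400) = 190.68 mm.
c = a/β₁ = 190.68/0.804 = 237.16 mm; ε'_s = 0.003(c − d')/c = 0.0024 ≥ f_y/E_s = 0.0021, so compression steel does yield.
M_n = (A_s − A'_s) f_y (d − a/2) + A'_s f_y (d − d') = [2230200 × (785 − 95.34) + 466200 × (785 − 44)] × 10⁻⁶ = 1538.08 + 345.45 = 1883.53 kN·m.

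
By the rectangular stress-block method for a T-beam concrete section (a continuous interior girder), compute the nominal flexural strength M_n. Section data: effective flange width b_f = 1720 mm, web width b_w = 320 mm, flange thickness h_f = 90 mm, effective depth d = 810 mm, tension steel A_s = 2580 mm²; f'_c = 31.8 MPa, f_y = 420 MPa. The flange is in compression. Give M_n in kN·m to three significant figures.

Tension: T = A_s f_y = 2580 × 420 = 1083600 N.
Try a within the flange: a = T/(0.85 f'_c b_f) = 1083600/(0.85 × 31.8 × 1720) = 23.31 mm.
Since a = 23.31 ≤ h_f = 90 mm, the stress block lies entirely in the flange; analyse as a rectangular beam of width b_f.
M_n = T(d − a/2) = 1083600 × (810 − 11.655) = 865.09 × 10⁶ N·mm.
M_n = 865.09 kN·m.

M_n ≈ 865 kN·m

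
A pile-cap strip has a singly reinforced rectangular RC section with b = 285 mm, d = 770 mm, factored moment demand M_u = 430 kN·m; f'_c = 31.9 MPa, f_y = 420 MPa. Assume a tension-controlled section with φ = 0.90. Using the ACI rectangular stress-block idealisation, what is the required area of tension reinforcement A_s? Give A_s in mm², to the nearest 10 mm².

M_n = M_u/φ = 430/0.90 = 477.778 kN·m.
With M_n = 0.85 f'_c a b (d − a/2), solve the quadratic for a:
a = d − √(d² − 2M_n/(0.85 f'_c b)) = 770 − √(770² − 2 × 477.778×10⁶/(0.85 × 31.9 × 285)) = 84.98 mm.
A_s = 0.85 f'_c a b / f_y = 0.85 × 31.9 × 84.98 × 285 / 420 = 1563.6 mm².

A_s ≈ 1560 mm²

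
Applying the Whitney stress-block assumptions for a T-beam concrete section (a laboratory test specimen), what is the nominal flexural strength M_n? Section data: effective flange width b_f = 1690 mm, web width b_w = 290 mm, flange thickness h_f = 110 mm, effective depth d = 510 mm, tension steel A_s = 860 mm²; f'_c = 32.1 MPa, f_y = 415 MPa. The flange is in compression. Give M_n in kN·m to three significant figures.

M_n ≈ 181 kN·m

Tension: T = A_s f_y = 860 × 415 = 356900 N.
Try a within the flange: a = T/(0.85 f'_c b_f) = 356900/(0.85 × 32.1 × 1690) = 7.74 mm.
Since a = 7.74 ≤ h_f = 110 mm, the stress block lies entirely in the flange; analyse as a rectangular beam of width b_f.
M_n = T(d − a/2) = 356900 × (510 − 3.87) = 180.64 × 10⁶ N·mm.
M_n = 180.64 kN·m.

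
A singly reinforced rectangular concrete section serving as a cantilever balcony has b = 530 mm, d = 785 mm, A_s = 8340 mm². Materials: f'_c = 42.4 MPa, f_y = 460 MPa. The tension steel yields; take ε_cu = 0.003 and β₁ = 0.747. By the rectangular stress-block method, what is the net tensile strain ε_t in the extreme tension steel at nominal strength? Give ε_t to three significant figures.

a = A_s f_y/(0.85 f'_c b) = 200.85 mm.
β₁ = 0.747, so c = a/β₁ = 200.85/0.747 = 268.88 mm.
From the linear strain diagram with ε_cu = 0.003: ε_t = 0.003 (d − c)/c = 0.003 × (785 − 268.88)/268.88 = 0.00576.
Since ε_t ≥ 0.005, the section is tension-controlled.

ε_t ≈ 0.00576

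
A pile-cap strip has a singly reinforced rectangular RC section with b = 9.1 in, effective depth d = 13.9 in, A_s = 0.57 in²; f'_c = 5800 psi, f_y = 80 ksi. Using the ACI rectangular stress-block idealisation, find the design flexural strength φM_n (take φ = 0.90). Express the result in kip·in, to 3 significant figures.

φM_n ≈ 550 kip·in

T = A_s f_y = 0.57 × 80 = 45.6 kips.
a = T/(0.85 f'_c b) = 45.6/(0.85 × 5.8 × 9.1) = 1.016 in.
M_n = T(d − a/2) = 45.6 × (13.9 − 0.508) = 610.7 kip·in.
φM_n = 0.90 × 610.7 = 549.6 kip·in.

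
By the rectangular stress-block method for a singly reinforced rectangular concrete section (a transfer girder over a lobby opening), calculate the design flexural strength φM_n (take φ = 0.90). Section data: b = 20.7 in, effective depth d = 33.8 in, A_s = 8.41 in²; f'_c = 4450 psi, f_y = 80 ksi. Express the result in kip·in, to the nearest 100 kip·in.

T = A_s f_y = 8.41 × 80 = 672.8 kips.
a = T/(0.85 f'_c b) = 672.8/(0.85 × 4.45 × 20.7) = 8.593 in.
M_n = T(d − a/2) = 672.8 × (33.8 − 4.2965) = 19850.0 kip·in.
φM_n = 0.90 × 19850.0 = 17865.0 kip·in.

φM_n ≈ 17900 kip·in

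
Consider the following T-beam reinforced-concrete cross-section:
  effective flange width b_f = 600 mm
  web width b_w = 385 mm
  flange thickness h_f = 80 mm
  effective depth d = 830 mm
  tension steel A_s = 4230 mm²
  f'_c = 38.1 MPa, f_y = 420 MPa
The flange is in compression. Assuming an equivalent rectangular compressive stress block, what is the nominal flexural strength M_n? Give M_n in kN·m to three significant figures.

M_n ≈ 1390 kN·m

Tension: T = A_s f_y = 4230 × 420 = 1776600 N.
Try a within the flange: a = T/(0.85 f'_c b_f) = 1776600/(0.85 × 38.1 × 600) = 91.43 mm.
a = 91.43 > h_f = 80 mm: the block extends into the web. Split into flange-overhang and web parts.
C_f = 0.85 f'_c (b_f − b_w) h_f = 0.85 × 38.1 × (600 − 385) × 80 = 557022 N.
Remaining web compression depth: a_w = (T − C_f)/(0.85 f'_c b_w) = (1776600 − 557022)/(0.85 × 38.1 × 385) = 97.81 mm.
M_n = C_f(d − h_f/2) + (T − C_f)(d − a_w/2) = 557022 × (830 − 40) + 1219578 × (830 − 48.905) = 440.05 + 952.61 = 1392.66 × 10⁶ N·mm.
M_n = 1392.66 kN·m.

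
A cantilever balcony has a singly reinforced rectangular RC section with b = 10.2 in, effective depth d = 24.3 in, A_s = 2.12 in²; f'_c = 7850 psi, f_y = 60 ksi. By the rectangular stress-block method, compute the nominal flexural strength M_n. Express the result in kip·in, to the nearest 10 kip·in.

T = A_s f_y = 2.12 × 60 = 127.2 kips.
a = T/(0.85 f'_c b) = 127.2/(0.85 × 7.85 × 10.2) = 1.869 in.
M_n = T(d − a/2) = 127.2 × (24.3 − 0.9345) = 2972.1 kip·in.

M_n ≈ 2970 kip·in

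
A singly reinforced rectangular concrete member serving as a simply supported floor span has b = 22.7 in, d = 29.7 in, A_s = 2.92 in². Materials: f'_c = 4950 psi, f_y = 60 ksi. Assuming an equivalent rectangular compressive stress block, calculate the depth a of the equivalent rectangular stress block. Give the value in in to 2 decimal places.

T = A_s f_y = 2.92 × 60 = 175.2 kips.
a = T/(0.85 f'_c b) = 175.2/(0.85 × 4.95 × 22.7) = 1.83 in.

a ≈ 1.83 in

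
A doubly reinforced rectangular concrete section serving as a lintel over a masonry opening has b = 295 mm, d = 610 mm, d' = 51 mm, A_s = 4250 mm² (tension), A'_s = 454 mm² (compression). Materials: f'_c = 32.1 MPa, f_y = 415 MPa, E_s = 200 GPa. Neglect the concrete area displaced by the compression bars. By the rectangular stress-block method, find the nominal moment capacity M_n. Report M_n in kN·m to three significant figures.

M_n ≈ 912 kN·m

Assume both tension and compression steel yield.
Net tension couple steel: A_s − A'_s = 3796 mm².
a = (A_s − A'_s) f_y / (0.85 f'_c b) = 1575340/(0.85 × 32.1 × 295) = 195.72 mm.
c = a/β₁ = 195.72/0.821 = 238.39 mm; ε'_s = 0.003(c − d')/c = 0.0024 ≥ f_y/E_s = 0.0021, so compression steel does yield.
M_n = (A_s − A'_s) f_y (d − a/2) + A'_s f_y (d − d') = [1575340 × (610 − 97.86) + 188410 × (610 − 51)] × 10⁻⁶ = 806.79 + 105.32 = 912.11 kN·m.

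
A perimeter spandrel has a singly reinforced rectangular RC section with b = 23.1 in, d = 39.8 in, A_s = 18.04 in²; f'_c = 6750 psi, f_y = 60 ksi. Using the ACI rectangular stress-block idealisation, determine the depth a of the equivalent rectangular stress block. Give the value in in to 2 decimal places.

a ≈ 8.17 in

T = A_s f_y = 18.04 × 60 = 1082.4 kips.
a = T/(0.85 f'_c b) = 1082.4/(0.85 × 6.75 × 23.1) = 8.17 in.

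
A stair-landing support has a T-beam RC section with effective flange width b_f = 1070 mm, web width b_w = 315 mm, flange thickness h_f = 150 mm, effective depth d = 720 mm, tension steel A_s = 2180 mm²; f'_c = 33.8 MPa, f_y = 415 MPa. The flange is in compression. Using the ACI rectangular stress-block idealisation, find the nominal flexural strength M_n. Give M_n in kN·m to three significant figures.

Tension: T = A_s f_y = 2180 × 415 = 904700 N.
Try a within the flange: a = T/(0.85 f'_c b_f) = 904700/(0.85 × 33.8 × 1070) = 29.43 mm.
Since a = 29.43 ≤ h_f = 150 mm, the stress block lies entirely in the flange; analyse as a rectangular beam of width b_f.
M_n = T(d − a/2) = 904700 × (720 − 14.715) = 638.07 × 10⁶ N·mm.
M_n = 638.07 kN·m.

M_n ≈ 638 kN·m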